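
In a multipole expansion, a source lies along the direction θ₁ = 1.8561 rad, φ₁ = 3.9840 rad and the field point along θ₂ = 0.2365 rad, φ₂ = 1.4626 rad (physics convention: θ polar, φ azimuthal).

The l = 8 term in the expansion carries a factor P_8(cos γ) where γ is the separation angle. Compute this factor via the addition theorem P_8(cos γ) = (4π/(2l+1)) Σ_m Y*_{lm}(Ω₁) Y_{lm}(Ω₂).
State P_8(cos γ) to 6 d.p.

Addition theorem: P_8(cos γ) = (4π/17) Σ_m Y*_{lm}(Ω₁) Y_{lm}(Ω₂), m = −8…8:
  [-8]  conj(Y_{8,-8})(Ω₁) = (0.332643, 0.163184) ; Y_{8,-8}(Ω₂) = (0.000003, 0.000004) ; Δ = (0.000000, 0.000002)
  [-7]  conj(Y_{8,-7})(Ω₁) = (0.402657, -0.163791) ; Y_{8,-7}(Ω₂) = (-0.000053, 0.000056) ; Δ = (-0.000012, 0.000031)
  [-6]  conj(Y_{8,-6})(Ω₁) = (0.018551, -0.052102) ; Y_{8,-6}(Ω₂) = (-0.000654, -0.000496) ; Δ = (-0.000038, 0.000025)
  [-5]  conj(Y_{8,-5})(Ω₁) = (0.161838, 0.295994) ; Y_{8,-5}(Ω₂) = (0.003213, -0.005348) ; Δ = (0.002103, 0.000085)
  [-4]  conj(Y_{8,-4})(Ω₁) = (0.182079, 0.042256) ; Y_{8,-4}(Ω₂) = (0.031918, 0.014746) ; Δ = (0.005188, 0.004034)
  [-3]  conj(Y_{8,-3})(Ω₁) = (-0.210357, 0.148395) ; Y_{8,-3}(Ω₂) = (-0.046199, 0.137296) ; Δ = (-0.010656, -0.035737)
  [-2]  conj(Y_{8,-2})(Ω₁) = (-0.026621, 0.232465) ; Y_{8,-2}(Ω₂) = (-0.400813, -0.088113) ; Δ = (0.031153, -0.090829)
  [-1]  conj(Y_{8,-1})(Ω₁) = (-0.144555, -0.162054) ; Y_{8,-1}(Ω₂) = (0.072719, -0.669479) ; Δ = (-0.119003, 0.084992)
  [+0]  conj(Y_{8,0})(Ω₁) = (-0.245724, -0.000000) ; Y_{8,0}(Ω₂) = (0.253942, 0.000000) ; Δ = (-0.062400, -0.000000)
  [+1]  conj(Y_{8,1})(Ω₁) = (0.144555, -0.162054) ; Y_{8,1}(Ω₂) = (-0.072719, -0.669479) ; Δ = (-0.119003, -0.084992)
  [+2]  conj(Y_{8,2})(Ω₁) = (-0.026621, -0.232465) ; Y_{8,2}(Ω₂) = (-0.400813, 0.088113) ; Δ = (0.031153, 0.090829)
  [+3]  conj(Y_{8,3})(Ω₁) = (0.210357, 0.148395) ; Y_{8,3}(Ω₂) = (0.046199, 0.137296) ; Δ = (-0.010656, 0.035737)
  [+4]  conj(Y_{8,4})(Ω₁) = (0.182079, -0.042256) ; Y_{8,4}(Ω₂) = (0.031918, -0.014746) ; Δ = (0.005188, -0.004034)
  [+5]  conj(Y_{8,5})(Ω₁) = (-0.161838, 0.295994) ; Y_{8,5}(Ω₂) = (-0.003213, -0.005348) ; Δ = (0.002103, -0.000085)
  [+6]  conj(Y_{8,6})(Ω₁) = (0.018551, 0.052102) ; Y_{8,6}(Ω₂) = (-0.000654, 0.000496) ; Δ = (-0.000038, -0.000025)
  [+7]  conj(Y_{8,7})(Ω₁) = (-0.402657, -0.163791) ; Y_{8,7}(Ω₂) = (0.000053, 0.000056) ; Δ = (-0.000012, -0.000031)
  [+8]  conj(Y_{8,8})(Ω₁) = (0.332643, -0.163184) ; Y_{8,8}(Ω₂) = (0.000003, -0.000004) ; Δ = (0.000000, -0.000002)
Accumulated sum (-0.244929, -0.000000); after 4π/(2l+1) scaling, (-0.181051, -0.000000) ⇒ P_8 = -0.181051

-0.181051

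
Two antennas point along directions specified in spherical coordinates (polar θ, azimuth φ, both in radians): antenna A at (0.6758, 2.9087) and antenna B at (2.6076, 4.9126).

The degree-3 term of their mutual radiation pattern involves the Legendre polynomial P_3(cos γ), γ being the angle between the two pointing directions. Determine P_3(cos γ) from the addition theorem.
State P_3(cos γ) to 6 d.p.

-0.097344

Summing Y*_{l m}(θ₁,φ₁)·Y_{l m}(θ₂,φ₂) over m ∈ [−3, 3]; prefactor 4π/(2·3+1) = 1.795196:
  [-3]  conj(Y_{3,-3})(Ω₁) = -0.078190+0.065682i ; Y_{3,-3}(Ω₂) = -0.031091-0.045384i ; Δ = +0.005412+0.001506i
  [-2]  conj(Y_{3,-2})(Ω₁) = +0.278752-0.140122i ; Y_{3,-2}(Ω₂) = +0.209865-0.088834i ; Δ = +0.046053-0.054169i
  [-1]  conj(Y_{3,-1})(Ω₁) = -0.401976+0.095347i ; Y_{3,-1}(Ω₂) = +0.088480+0.436014i ; Δ = -0.077140-0.166831i
  [+0]  conj(Y_{3,0})(Ω₁) = +0.012698-0.000000i ; Y_{3,0}(Ω₂) = -0.226375+0.000000i ; Δ = -0.002875+0.000000i
  [+1]  conj(Y_{3,1})(Ω₁) = +0.401976+0.095347i ; Y_{3,1}(Ω₂) = -0.088480+0.436014i ; Δ = -0.077140+0.166831i
  [+2]  conj(Y_{3,2})(Ω₁) = +0.278752+0.140122i ; Y_{3,2}(Ω₂) = +0.209865+0.088834i ; Δ = +0.046053+0.054169i
  [+3]  conj(Y_{3,3})(Ω₁) = +0.078190+0.065682i ; Y_{3,3}(Ω₂) = +0.031091-0.045384i ; Δ = +0.005412-0.001506i
Σ over m = -0.054225+0.000000i; ×(4π/7) → -0.097344+0.000000i. Real part: -0.097344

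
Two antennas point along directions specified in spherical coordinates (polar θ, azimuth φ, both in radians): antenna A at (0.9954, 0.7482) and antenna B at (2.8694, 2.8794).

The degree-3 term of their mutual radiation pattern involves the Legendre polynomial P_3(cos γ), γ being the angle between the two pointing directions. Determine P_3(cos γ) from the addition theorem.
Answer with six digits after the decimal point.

0.298241

Expand P_3 via completeness: Σ_{m} conj(Y_{3,m}) at Ω₁ times Y_{3,m} at Ω₂ —
  m=-3: Y*=-0.15374 + 0.19254j  Y=-0.00573 - 0.00574j  product 0.00199 - 0.00022j
  m=-2: Y*=0.02910 + 0.39037j  Y=-0.06159 - 0.03562j  product 0.01211 - 0.02508j
  m=-1: Y*=0.09550 + 0.08865j  Y=-0.30534 - 0.08194j  product -0.02190 - 0.03489j
  m=+0: Y*=-0.30855 + 0.00000j  Y=-0.58898 + 0.00000j  product 0.18173 + 0.00000j
  m=+1: Y*=-0.09550 + 0.08865j  Y=0.30534 - 0.08194j  product -0.02190 + 0.03489j
  m=+2: Y*=0.02910 - 0.39037j  Y=-0.06159 + 0.03562j  product 0.01211 + 0.02508j
  m=+3: Y*=0.15374 + 0.19254j  Y=0.00573 - 0.00574j  product 0.00199 + 0.00022j
Σ over m = 0.16613 - 0.00000j; ×(4π/7) → 0.29824 - 0.00000j. Real part: 0.298241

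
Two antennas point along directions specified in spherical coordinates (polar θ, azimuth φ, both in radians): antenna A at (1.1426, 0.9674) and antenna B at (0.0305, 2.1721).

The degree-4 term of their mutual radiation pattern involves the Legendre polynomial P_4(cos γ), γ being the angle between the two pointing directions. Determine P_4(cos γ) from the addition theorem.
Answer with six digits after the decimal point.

-0.159549

Expand P_4 via completeness: Σ_{m} conj(Y_{4,m}) at Ω₁ times Y_{4,m} at Ω₂ —
  [-4]  conj(Y_{4,-4})(Ω₁) = -0.226256-0.201670i ; Y_{4,-4}(Ω₂) = -0.000000-0.000000i ; Δ = +0.000000+0.000000i
  [-3]  conj(Y_{4,-3})(Ω₁) = -0.380130+0.092780i ; Y_{4,-3}(Ω₂) = +0.000035-0.000008i ; Δ = -0.000012+0.000006i
  [-2]  conj(Y_{4,-2})(Ω₁) = -0.020394+0.053530i ; Y_{4,-2}(Ω₂) = -0.000671+0.001740i ; Δ = -0.000079-0.000071i
  [-1]  conj(Y_{4,-1})(Ω₁) = -0.181827-0.263849i ; Y_{4,-1}(Ω₂) = -0.032578-0.047486i ; Δ = -0.006606+0.017230i
  [+0]  conj(Y_{4,0})(Ω₁) = -0.119753-0.000000i ; Y_{4,0}(Ω₂) = +0.842353+0.000000i ; Δ = -0.100874-0.000000i
  [+1]  conj(Y_{4,1})(Ω₁) = +0.181827-0.263849i ; Y_{4,1}(Ω₂) = +0.032578-0.047486i ; Δ = -0.006606-0.017230i
  [+2]  conj(Y_{4,2})(Ω₁) = -0.020394-0.053530i ; Y_{4,2}(Ω₂) = -0.000671-0.001740i ; Δ = -0.000079+0.000071i
  [+3]  conj(Y_{4,3})(Ω₁) = +0.380130+0.092780i ; Y_{4,3}(Ω₂) = -0.000035-0.000008i ; Δ = -0.000012-0.000006i
  [+4]  conj(Y_{4,4})(Ω₁) = -0.226256+0.201670i ; Y_{4,4}(Ω₂) = -0.000000+0.000000i ; Δ = +0.000000-0.000000i
Total Σ_m = -0.114269+0.000000i. Multiply by 1.396263: -0.159549+0.000000i. P_4(cos γ) = -0.159549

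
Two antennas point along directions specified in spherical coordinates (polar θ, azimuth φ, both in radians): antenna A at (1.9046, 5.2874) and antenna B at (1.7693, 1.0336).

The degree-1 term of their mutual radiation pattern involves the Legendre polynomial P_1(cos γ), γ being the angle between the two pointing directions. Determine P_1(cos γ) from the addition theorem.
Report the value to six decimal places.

Term-by-term m-sum for l=1 (normalisation 4π/3 = 4.188790):
  m=-1: +0.177524-0.273930i × +0.173328-0.291001i = -0.048944-0.099139i  (running Σ = -0.048944-0.099139i)
  m=0: -0.160085-0.000000i × -0.096354+0.000000i = +0.015425+0.000000i  (running Σ = -0.033520-0.099139i)
  m=1: -0.177524-0.273930i × -0.173328-0.291001i = -0.048944+0.099139i  (running Σ = -0.082464+0.000000i)
Total Σ_m = -0.082464+0.000000i. Multiply by 4.188790: -0.345424+0.000000i. P_1(cos γ) = -0.345424

-0.345424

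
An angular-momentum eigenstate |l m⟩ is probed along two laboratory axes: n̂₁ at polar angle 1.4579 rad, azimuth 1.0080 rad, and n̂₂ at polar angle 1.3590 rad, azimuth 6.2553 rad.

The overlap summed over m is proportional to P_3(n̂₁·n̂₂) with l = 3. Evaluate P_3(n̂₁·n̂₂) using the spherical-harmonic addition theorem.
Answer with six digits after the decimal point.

Expand P_3 via completeness: Σ_{m} conj(Y_{3,m}) at Ω₁ times Y_{3,m} at Ω₂ —
  m=-3: -0.406480+0.048021i × +0.388512+0.032577i = -0.159487+0.005415i  (running Σ = -0.159487+0.005415i)
  m=-2: -0.048952+0.102592i × +0.205025+0.011446i = -0.011211+0.020474i  (running Σ = -0.170697+0.025888i)
  m=-1: -0.160464-0.254360i × -0.246050-0.006863i = +0.037736+0.063687i  (running Σ = -0.132961+0.089575i)
  m=0: -0.123455-0.000000i × -0.218010+0.000000i = +0.026914+0.000000i  (running Σ = -0.106046+0.089575i)
  m=1: +0.160464-0.254360i × +0.246050-0.006863i = +0.037736-0.063687i  (running Σ = -0.068310+0.025888i)
  m=2: -0.048952-0.102592i × +0.205025-0.011446i = -0.011211-0.020474i  (running Σ = -0.079521+0.005415i)
  m=3: +0.406480+0.048021i × -0.388512+0.032577i = -0.159487-0.005415i  (running Σ = -0.239007+0.000000i)
Total Σ_m = -0.239007+0.000000i. Multiply by 1.795196: -0.429065+0.000000i. P_3(cos γ) = -0.429065

-0.429065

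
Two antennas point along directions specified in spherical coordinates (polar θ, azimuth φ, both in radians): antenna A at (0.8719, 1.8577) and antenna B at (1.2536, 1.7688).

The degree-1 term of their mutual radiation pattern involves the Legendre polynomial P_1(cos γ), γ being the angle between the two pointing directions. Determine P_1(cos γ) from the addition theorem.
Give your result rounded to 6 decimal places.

0.925160

Term-by-term m-sum for l=1 (normalisation 4π/3 = 4.188790):
  m=-1: -0.074848+0.253683i × -0.064573-0.321845i = +0.086480+0.007708i  (running Σ = +0.086480+0.007708i)
  m=0: +0.314354-0.000000i × +0.152397+0.000000i = +0.047907+0.000000i  (running Σ = +0.134386+0.007708i)
  m=1: +0.074848+0.253683i × +0.064573-0.321845i = +0.086480-0.007708i  (running Σ = +0.220866+0.000000i)
Accumulated sum +0.220866+0.000000i; after 4π/(2l+1) scaling, +0.925160+0.000000i ⇒ P_1 = 0.925160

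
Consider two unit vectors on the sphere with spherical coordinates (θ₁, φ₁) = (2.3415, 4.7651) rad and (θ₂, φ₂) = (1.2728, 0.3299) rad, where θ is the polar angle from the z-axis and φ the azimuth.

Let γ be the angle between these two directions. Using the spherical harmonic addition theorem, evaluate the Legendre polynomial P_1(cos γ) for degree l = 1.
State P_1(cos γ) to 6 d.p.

Term-by-term m-sum for l=1 (normalisation 4π/3 = 4.188790):
  m=-1: Y*=+0.013059-0.247520i  Y=+0.312457-0.106989i  product -0.022402-0.078737i
  m=+0: Y*=-0.340380-0.000000i  Y=+0.143456+0.000000i  product -0.048830-0.000000i
  m=+1: Y*=-0.013059-0.247520i  Y=-0.312457-0.106989i  product -0.022402+0.078737i
Σ over m = -0.093633+0.000000i; ×(4π/3) → -0.392209+0.000000i. Real part: -0.392209

-0.392209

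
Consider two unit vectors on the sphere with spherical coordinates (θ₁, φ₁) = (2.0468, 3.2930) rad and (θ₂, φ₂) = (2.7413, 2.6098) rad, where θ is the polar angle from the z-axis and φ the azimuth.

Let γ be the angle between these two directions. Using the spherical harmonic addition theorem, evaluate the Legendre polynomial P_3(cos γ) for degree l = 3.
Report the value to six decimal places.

-0.212413

Summing Y*_{l m}(θ₁,φ₁)·Y_{l m}(θ₂,φ₂) over m ∈ [−3, 3]; prefactor 4π/(2·3+1) = 1.795196:
  m=-3: (-0.263268, -0.128547) × (0.000607, -0.024682) = (-0.003333, 0.006420)  (running Σ = (-0.003333, 0.006420))
  m=-2: (-0.353139, -0.110329) × (-0.069425, -0.124933) = (0.010733, 0.051778)  (running Σ = (0.007401, 0.058198))
  m=-1: (-0.014163, -0.002161) × (-0.351770, -0.206956) = (0.004535, 0.003691)  (running Σ = (0.011936, 0.061890))
  m=0: (0.333473, -0.000000) × (-0.426404, 0.000000) = (-0.142194, 0.000000)  (running Σ = (-0.130259, 0.061890))
  m=1: (0.014163, -0.002161) × (0.351770, -0.206956) = (0.004535, -0.003691)  (running Σ = (-0.125723, 0.058198))
  m=2: (-0.353139, 0.110329) × (-0.069425, 0.124933) = (0.010733, -0.051778)  (running Σ = (-0.114990, 0.006420))
  m=3: (0.263268, -0.128547) × (-0.000607, -0.024682) = (-0.003333, -0.006420)  (running Σ = (-0.118323, 0.000000))
Σ over m = (-0.118323, 0.000000); ×(4π/7) → (-0.212413, 0.000000). Real part: -0.212413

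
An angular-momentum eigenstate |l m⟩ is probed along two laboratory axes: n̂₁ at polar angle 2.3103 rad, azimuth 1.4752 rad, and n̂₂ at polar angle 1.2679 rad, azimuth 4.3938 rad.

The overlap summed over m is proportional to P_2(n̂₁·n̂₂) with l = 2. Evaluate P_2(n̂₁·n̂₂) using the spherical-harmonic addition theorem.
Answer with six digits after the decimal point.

0.684766

Summing Y*_{l m}(θ₁,φ₁)·Y_{l m}(θ₂,φ₂) over m ∈ [−2, 2]; prefactor 4π/(2·2+1) = 2.513274:
  [-2]  conj(Y_{2,-2})(Ω₁) = -0.20700 + 0.04007j ; Y_{2,-2}(Ω₂) = -0.28285 - 0.20936j ; Δ = 0.06694 + 0.03200j
  [-1]  conj(Y_{2,-1})(Ω₁) = -0.03671 - 0.38289j ; Y_{2,-1}(Ω₂) = -0.06889 + 0.20888j ; Δ = 0.08251 + 0.01871j
  [+0]  conj(Y_{2,0})(Ω₁) = 0.11433 + 0.00000j ; Y_{2,0}(Ω₂) = -0.23121 + 0.00000j ; Δ = -0.02643 + 0.00000j
  [+1]  conj(Y_{2,1})(Ω₁) = 0.03671 - 0.38289j ; Y_{2,1}(Ω₂) = 0.06889 + 0.20888j ; Δ = 0.08251 - 0.01871j
  [+2]  conj(Y_{2,2})(Ω₁) = -0.20700 - 0.04007j ; Y_{2,2}(Ω₂) = -0.28285 + 0.20936j ; Δ = 0.06694 - 0.03200j
Accumulated sum 0.27246 + 0.00000j; after 4π/(2l+1) scaling, 0.68477 + 0.00000j ⇒ P_2 = 0.684766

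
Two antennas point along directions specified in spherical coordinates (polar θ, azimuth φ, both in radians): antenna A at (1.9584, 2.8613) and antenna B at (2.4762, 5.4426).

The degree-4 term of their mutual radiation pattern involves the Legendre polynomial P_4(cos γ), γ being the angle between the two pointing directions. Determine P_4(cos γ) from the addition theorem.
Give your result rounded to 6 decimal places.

Expand P_4 via completeness: Σ_{m} conj(Y_{4,m}) at Ω₁ times Y_{4,m} at Ω₂ —
  m=-4: Y*=(0.141307, -0.292808)  Y=(-0.062727, -0.014076)  product (-0.012985, 0.016378)
  m=-3: Y*=(0.250338, -0.279779)  Y=(0.188594, -0.134593)  product (0.009556, -0.086458)
  m=-2: Y*=(0.000008, -0.000005)  Y=(-0.046796, 0.422249)  product (0.000002, 0.000004)
  m=-1: Y*=(-0.318170, 0.091592)  Y=(-0.204139, -0.228013)  product (0.085835, 0.053849)
  m=+0: Y*=(-0.060459, -0.000000)  Y=(-0.228632, 0.000000)  product (0.013823, 0.000000)
  m=+1: Y*=(0.318170, 0.091592)  Y=(0.204139, -0.228013)  product (0.085835, -0.053849)
  m=+2: Y*=(0.000008, 0.000005)  Y=(-0.046796, -0.422249)  product (0.000002, -0.000004)
  m=+3: Y*=(-0.250338, -0.279779)  Y=(-0.188594, -0.134593)  product (0.009556, 0.086458)
  m=+4: Y*=(0.141307, 0.292808)  Y=(-0.062727, 0.014076)  product (-0.012985, -0.016378)
Total Σ_m = (0.178638, -0.000000). Multiply by 1.396263: (0.249426, -0.000000). P_4(cos γ) = 0.249426

0.249426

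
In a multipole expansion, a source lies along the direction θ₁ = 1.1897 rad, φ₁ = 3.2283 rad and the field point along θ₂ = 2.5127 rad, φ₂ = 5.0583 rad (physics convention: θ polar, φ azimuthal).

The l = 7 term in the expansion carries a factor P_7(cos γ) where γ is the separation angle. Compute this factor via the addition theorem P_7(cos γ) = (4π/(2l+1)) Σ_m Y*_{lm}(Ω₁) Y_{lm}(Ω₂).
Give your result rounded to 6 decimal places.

-0.087708

Addition theorem: P_7(cos γ) = (4π/15) Σ_m Y*_{lm}(Ω₁) Y_{lm}(Ω₂), m = −7…7:
  [-7]  conj(Y_{7,-7})(Ω₁) = (-0.243912, -0.169370) ; Y_{7,-7}(Ω₂) = (-0.008039, 0.009161) ; Δ = (0.003512, -0.000873)
  [-6]  conj(Y_{7,-6})(Ω₁) = (0.386294, 0.221303) ; Y_{7,-6}(Ω₂) = (-0.030313, -0.054877) ; Δ = (0.000435, -0.027907)
  [-5]  conj(Y_{7,-5})(Ω₁) = (-0.183224, -0.084816) ; Y_{7,-5}(Ω₂) = (0.191444, -0.030651) ; Δ = (-0.037677, -0.010621)
  [-4]  conj(Y_{7,-4})(Ω₁) = (-0.229011, -0.082774) ; Y_{7,-4}(Ω₂) = (-0.072740, 0.384119) ; Δ = (0.048453, -0.081947)
  [-3]  conj(Y_{7,-3})(Ω₁) = (0.290200, 0.077237) ; Y_{7,-3}(Ω₂) = (-0.407206, -0.240268) ; Δ = (-0.099614, -0.101177)
  [-2]  conj(Y_{7,-2})(Ω₁) = (0.124438, 0.021798) ; Y_{7,-2}(Ω₂) = (0.142299, -0.117881) ; Δ = (0.020277, -0.011567)
  [-1]  conj(Y_{7,-1})(Ω₁) = (-0.315331, -0.027410) ; Y_{7,-1}(Ω₂) = (-0.107373, -0.297925) ; Δ = (0.025692, 0.096888)
  [+0]  conj(Y_{7,0})(Ω₁) = (-0.090161, -0.000000) ; Y_{7,0}(Ω₂) = (0.297806, 0.000000) ; Δ = (-0.026850, -0.000000)
  [+1]  conj(Y_{7,1})(Ω₁) = (0.315331, -0.027410) ; Y_{7,1}(Ω₂) = (0.107373, -0.297925) ; Δ = (0.025692, -0.096888)
  [+2]  conj(Y_{7,2})(Ω₁) = (0.124438, -0.021798) ; Y_{7,2}(Ω₂) = (0.142299, 0.117881) ; Δ = (0.020277, 0.011567)
  [+3]  conj(Y_{7,3})(Ω₁) = (-0.290200, 0.077237) ; Y_{7,3}(Ω₂) = (0.407206, -0.240268) ; Δ = (-0.099614, 0.101177)
  [+4]  conj(Y_{7,4})(Ω₁) = (-0.229011, 0.082774) ; Y_{7,4}(Ω₂) = (-0.072740, -0.384119) ; Δ = (0.048453, 0.081947)
  [+5]  conj(Y_{7,5})(Ω₁) = (0.183224, -0.084816) ; Y_{7,5}(Ω₂) = (-0.191444, -0.030651) ; Δ = (-0.037677, 0.010621)
  [+6]  conj(Y_{7,6})(Ω₁) = (0.386294, -0.221303) ; Y_{7,6}(Ω₂) = (-0.030313, 0.054877) ; Δ = (0.000435, 0.027907)
  [+7]  conj(Y_{7,7})(Ω₁) = (0.243912, -0.169370) ; Y_{7,7}(Ω₂) = (0.008039, 0.009161) ; Δ = (0.003512, 0.000873)
Σ over m = (-0.104694, 0.000000); ×(4π/15) → (-0.087708, 0.000000). Real part: -0.087708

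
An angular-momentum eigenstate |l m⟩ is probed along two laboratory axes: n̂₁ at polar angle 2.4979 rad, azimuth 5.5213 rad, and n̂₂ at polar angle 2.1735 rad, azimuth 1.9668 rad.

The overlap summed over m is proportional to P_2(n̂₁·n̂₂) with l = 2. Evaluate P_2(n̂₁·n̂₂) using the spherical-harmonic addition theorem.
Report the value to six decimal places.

-0.500000

Summing Y*_{l m}(θ₁,φ₁)·Y_{l m}(θ₂,φ₂) over m ∈ [−2, 2]; prefactor 4π/(2·2+1) = 2.513274:
  m=-2: Y*=0.00654 - 0.13898j  Y=-0.18414 + 0.18659j  product 0.02473 + 0.02681j
  m=-1: Y*=-0.26833 + 0.25600j  Y=0.13916 + 0.33285j  product -0.12255 - 0.05369j
  m=+0: Y*=0.28999 + 0.00000j  Y=-0.01134 + 0.00000j  product -0.00329 + 0.00000j
  m=+1: Y*=0.26833 + 0.25600j  Y=-0.13916 + 0.33285j  product -0.12255 + 0.05369j
  m=+2: Y*=0.00654 + 0.13898j  Y=-0.18414 - 0.18659j  product 0.02473 - 0.02681j
Σ over m = -0.19894 + 0.00000j; ×(4π/5) → -0.50000 + 0.00000j. Real part: -0.500000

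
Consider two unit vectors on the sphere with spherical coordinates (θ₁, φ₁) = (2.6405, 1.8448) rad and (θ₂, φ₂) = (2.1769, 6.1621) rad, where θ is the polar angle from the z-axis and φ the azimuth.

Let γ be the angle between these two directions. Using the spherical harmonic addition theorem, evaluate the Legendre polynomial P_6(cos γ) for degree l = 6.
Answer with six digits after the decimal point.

Term-by-term m-sum for l=6 (normalisation 4π/13 = 0.966644):
  term(m=-6) = (0.000634, -0.000616)   from Y*(Ω₁)=(0.000434, -0.005921), Y(Ω₂)=(0.111292, 0.098900)
  term(m=-5) = (-0.012339, -0.005285)   from Y*(Ω₁)=(0.036794, -0.007488), Y(Ω₂)=(-0.293948, -0.203451)
  term(m=-4) = (-0.000567, 0.059303)   from Y*(Ω₁)=(0.064809, 0.126089), Y(Ω₂)=(0.370211, 0.194783)
  term(m=-3) = (0.037619, -0.015267)   from Y*(Ω₁)=(-0.253378, 0.235472), Y(Ω₂)=(-0.109714, -0.041705)
  term(m=-2) = (0.106187, 0.107207)   from Y*(Ω₁)=(-0.428581, -0.261592), Y(Ω₂)=(-0.291753, -0.072068)
  term(m=-1) = (0.023544, -0.056458)   from Y*(Ω₁)=(0.068089, -0.242247), Y(Ω₂)=(0.241312, 0.029363)
  term(m=+0) = (-0.084020, -0.000000)   from Y*(Ω₁)=(-0.348227, -0.000000), Y(Ω₂)=(0.241281, 0.000000)
  term(m=+1) = (0.023544, 0.056458)   from Y*(Ω₁)=(-0.068089, -0.242247), Y(Ω₂)=(-0.241312, 0.029363)
  term(m=+2) = (0.106187, -0.107207)   from Y*(Ω₁)=(-0.428581, 0.261592), Y(Ω₂)=(-0.291753, 0.072068)
  term(m=+3) = (0.037619, 0.015267)   from Y*(Ω₁)=(0.253378, 0.235472), Y(Ω₂)=(0.109714, -0.041705)
  term(m=+4) = (-0.000567, -0.059303)   from Y*(Ω₁)=(0.064809, -0.126089), Y(Ω₂)=(0.370211, -0.194783)
  term(m=+5) = (-0.012339, 0.005285)   from Y*(Ω₁)=(-0.036794, -0.007488), Y(Ω₂)=(0.293948, -0.203451)
  term(m=+6) = (0.000634, 0.000616)   from Y*(Ω₁)=(0.000434, 0.005921), Y(Ω₂)=(0.111292, -0.098900)
Accumulated sum (0.226137, -0.000000); after 4π/(2l+1) scaling, (0.218594, -0.000000) ⇒ P_6 = 0.218594

0.218594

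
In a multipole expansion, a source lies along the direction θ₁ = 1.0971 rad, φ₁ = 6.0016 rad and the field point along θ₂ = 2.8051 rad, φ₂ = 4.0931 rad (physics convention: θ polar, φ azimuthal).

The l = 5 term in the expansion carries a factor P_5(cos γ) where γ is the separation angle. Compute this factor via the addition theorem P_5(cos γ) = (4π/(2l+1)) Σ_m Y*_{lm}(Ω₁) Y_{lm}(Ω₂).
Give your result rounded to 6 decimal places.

-0.025311

Summing Y*_{l m}(θ₁,φ₁)·Y_{l m}(θ₂,φ₂) over m ∈ [−5, 5]; prefactor 4π/(2·5+1) = 1.142397:
  m=-5: (0.041999, -0.255584) × (-0.000082, -0.001819) = (-0.000468, -0.000055)  (running Σ = (-0.000468, -0.000055))
  m=-4: (0.180531, -0.379081) × (0.012963, -0.010153) = (-0.001509, -0.006747)  (running Σ = (-0.001977, -0.006802))
  m=-3: (0.141281, -0.159134) × (0.083824, 0.024747) = (0.015781, -0.009843)  (running Σ = (0.013804, -0.016645))
  m=-2: (-0.194495, 0.122800) × (0.095155, 0.275807) = (-0.052376, -0.041958)  (running Σ = (-0.038572, -0.058603))
  m=-1: (-0.274879, 0.079515) × (-0.319014, 0.447528) = (0.052105, -0.148382)  (running Σ = (0.013533, -0.206986))
  m=0: (0.168656, -0.000000) × (-0.291848, 0.000000) = (-0.049222, 0.000000)  (running Σ = (-0.035689, -0.206986))
  m=1: (0.274879, 0.079515) × (0.319014, 0.447528) = (0.052105, 0.148382)  (running Σ = (0.016416, -0.058603))
  m=2: (-0.194495, -0.122800) × (0.095155, -0.275807) = (-0.052376, 0.041958)  (running Σ = (-0.035960, -0.016645))
  m=3: (-0.141281, -0.159134) × (-0.083824, 0.024747) = (0.015781, 0.009843)  (running Σ = (-0.020179, -0.006802))
  m=4: (0.180531, 0.379081) × (0.012963, 0.010153) = (-0.001509, 0.006747)  (running Σ = (-0.021687, -0.000055))
  m=5: (-0.041999, -0.255584) × (0.000082, -0.001819) = (-0.000468, 0.000055)  (running Σ = (-0.022156, -0.000000))
Accumulated sum (-0.022156, -0.000000); after 4π/(2l+1) scaling, (-0.025311, -0.000000) ⇒ P_5 = -0.025311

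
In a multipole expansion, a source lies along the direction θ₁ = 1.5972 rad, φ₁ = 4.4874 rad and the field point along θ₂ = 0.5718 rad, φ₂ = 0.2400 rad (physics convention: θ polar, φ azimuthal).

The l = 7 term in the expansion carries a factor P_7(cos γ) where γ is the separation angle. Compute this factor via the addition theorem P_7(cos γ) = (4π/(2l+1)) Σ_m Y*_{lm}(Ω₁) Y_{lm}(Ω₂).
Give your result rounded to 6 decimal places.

0.267670

Term-by-term m-sum for l=7 (normalisation 4π/15 = 0.837758):
  [-7]  conj(Y_{7,-7})(Ω₁) = +0.498817-0.002058i ; Y_{7,-7}(Ω₂) = -0.000741-0.006755i ; Δ = -0.000383-0.003368i
  [-6]  conj(Y_{7,-6})(Ω₁) = +0.010798-0.048094i ; Y_{7,-6}(Ω₂) = +0.005153-0.039173i ; Δ = -0.001828-0.000671i
  [-5]  conj(Y_{7,-5})(Ω₁) = +0.327488+0.156523i ; Y_{7,-5}(Ω₂) = +0.050552-0.130028i ; Δ = +0.036908-0.034670i
  [-4]  conj(Y_{7,-4})(Ω₁) = +0.035972-0.045327i ; Y_{7,-4}(Ω₂) = +0.187969-0.268487i ; Δ = -0.005408-0.018178i
  [-3]  conj(Y_{7,-3})(Ω₁) = +0.204006+0.254889i ; Y_{7,-3}(Ω₂) = +0.366925-0.321818i ; Δ = +0.156883+0.027872i
  [-2]  conj(Y_{7,-2})(Ω₁) = +0.055468-0.026793i ; Y_{7,-2}(Ω₂) = +0.298116-0.155203i ; Δ = +0.012378-0.016596i
  [-1]  conj(Y_{7,-1})(Ω₁) = +0.069888+0.305371i ; Y_{7,-1}(Ω₂) = -0.180026+0.044055i ; Δ = -0.026035-0.051896i
  [+0]  conj(Y_{7,0})(Ω₁) = +0.062701-0.000000i ; Y_{7,0}(Ω₂) = -0.407015+0.000000i ; Δ = -0.025520+0.000000i
  [+1]  conj(Y_{7,1})(Ω₁) = -0.069888+0.305371i ; Y_{7,1}(Ω₂) = +0.180026+0.044055i ; Δ = -0.026035+0.051896i
  [+2]  conj(Y_{7,2})(Ω₁) = +0.055468+0.026793i ; Y_{7,2}(Ω₂) = +0.298116+0.155203i ; Δ = +0.012378+0.016596i
  [+3]  conj(Y_{7,3})(Ω₁) = -0.204006+0.254889i ; Y_{7,3}(Ω₂) = -0.366925-0.321818i ; Δ = +0.156883-0.027872i
  [+4]  conj(Y_{7,4})(Ω₁) = +0.035972+0.045327i ; Y_{7,4}(Ω₂) = +0.187969+0.268487i ; Δ = -0.005408+0.018178i
  [+5]  conj(Y_{7,5})(Ω₁) = -0.327488+0.156523i ; Y_{7,5}(Ω₂) = -0.050552-0.130028i ; Δ = +0.036908+0.034670i
  [+6]  conj(Y_{7,6})(Ω₁) = +0.010798+0.048094i ; Y_{7,6}(Ω₂) = +0.005153+0.039173i ; Δ = -0.001828+0.000671i
  [+7]  conj(Y_{7,7})(Ω₁) = -0.498817-0.002058i ; Y_{7,7}(Ω₂) = +0.000741-0.006755i ; Δ = -0.000383+0.003368i
Σ over m = +0.319507+0.000000i; ×(4π/15) → +0.267670+0.000000i. Real part: 0.267670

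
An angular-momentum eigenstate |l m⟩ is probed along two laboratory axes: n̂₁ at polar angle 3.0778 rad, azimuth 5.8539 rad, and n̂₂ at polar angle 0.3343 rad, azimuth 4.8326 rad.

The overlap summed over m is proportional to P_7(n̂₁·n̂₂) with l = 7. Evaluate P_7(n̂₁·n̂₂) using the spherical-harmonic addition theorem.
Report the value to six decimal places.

Addition theorem: P_7(cos γ) = (4π/15) Σ_m Y*_{lm}(Ω₁) Y_{lm}(Ω₂), m = −7…7:
  m=-7: Y*=-0.00000 - 0.00000j  Y=-0.00015 - 0.00014j  product 0.00000 + 0.00000j
  m=-6: Y*=0.00000 + 0.00000j  Y=-0.00166 + 0.00146j  product -0.00000 + 0.00000j
  m=-5: Y*=-0.00000 - 0.00000j  Y=0.00836 + 0.01220j  product 0.00000 - 0.00000j
  m=-4: Y*=0.00002 + 0.00012j  Y=0.06126 - 0.03196j  product 0.00000 + 0.00001j
  m=-3: Y*=0.00063 - 0.00218j  Y=-0.07994 - 0.21198j  product -0.00051 + 0.00004j
  m=-2: Y*=-0.01961 + 0.02271j  Y=-0.47458 + 0.11635j  product 0.00666 - 0.01306j
  m=-1: Y*=0.23051 - 0.10552j  Y=0.06569 + 0.54381j  product 0.07252 + 0.11842j
  m=+0: Y*=-1.03117 + 0.00000j  Y=-0.05834 + 0.00000j  product 0.06016 + 0.00000j
  m=+1: Y*=-0.23051 - 0.10552j  Y=-0.06569 + 0.54381j  product 0.07252 - 0.11842j
  m=+2: Y*=-0.01961 - 0.02271j  Y=-0.47458 - 0.11635j  product 0.00666 + 0.01306j
  m=+3: Y*=-0.00063 - 0.00218j  Y=0.07994 - 0.21198j  product -0.00051 - 0.00004j
  m=+4: Y*=0.00002 - 0.00012j  Y=0.06126 + 0.03196j  product 0.00000 - 0.00001j
  m=+5: Y*=0.00000 - 0.00000j  Y=-0.00836 + 0.01220j  product 0.00000 + 0.00000j
  m=+6: Y*=0.00000 - 0.00000j  Y=-0.00166 - 0.00146j  product -0.00000 - 0.00000j
  m=+7: Y*=0.00000 - 0.00000j  Y=0.00015 - 0.00014j  product 0.00000 - 0.00000j
Total Σ_m = 0.21752 - 0.00000j. Multiply by 0.837758: 0.18223 - 0.00000j. P_7(cos γ) = 0.182229

0.182229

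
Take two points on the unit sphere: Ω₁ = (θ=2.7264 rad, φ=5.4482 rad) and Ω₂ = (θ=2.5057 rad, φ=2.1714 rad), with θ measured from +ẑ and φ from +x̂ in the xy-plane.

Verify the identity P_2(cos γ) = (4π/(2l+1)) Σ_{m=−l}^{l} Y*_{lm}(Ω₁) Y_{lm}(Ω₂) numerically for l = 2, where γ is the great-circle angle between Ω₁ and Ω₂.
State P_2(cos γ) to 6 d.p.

-0.126774

Expand P_2 via completeness: Σ_{m} conj(Y_{2,m}) at Ω₁ times Y_{2,m} at Ω₂ —
  [-2]  conj(Y_{2,-2})(Ω₁) = -0.00622 - 0.06254j ; Y_{2,-2}(Ω₂) = -0.04922 + 0.12704j ; Δ = 0.00825 + 0.00229j
  [-1]  conj(Y_{2,-1})(Ω₁) = -0.19139 + 0.21137j ; Y_{2,-1}(Ω₂) = 0.20861 + 0.30453j ; Δ = -0.10430 - 0.01419j
  [+0]  conj(Y_{2,0})(Ω₁) = 0.47684 + 0.00000j ; Y_{2,0}(Ω₂) = 0.29706 + 0.00000j ; Δ = 0.14165 + 0.00000j
  [+1]  conj(Y_{2,1})(Ω₁) = 0.19139 + 0.21137j ; Y_{2,1}(Ω₂) = -0.20861 + 0.30453j ; Δ = -0.10430 + 0.01419j
  [+2]  conj(Y_{2,2})(Ω₁) = -0.00622 + 0.06254j ; Y_{2,2}(Ω₂) = -0.04922 - 0.12704j ; Δ = 0.00825 - 0.00229j
Σ over m = -0.05044 - 0.00000j; ×(4π/5) → -0.12677 - 0.00000j. Real part: -0.126774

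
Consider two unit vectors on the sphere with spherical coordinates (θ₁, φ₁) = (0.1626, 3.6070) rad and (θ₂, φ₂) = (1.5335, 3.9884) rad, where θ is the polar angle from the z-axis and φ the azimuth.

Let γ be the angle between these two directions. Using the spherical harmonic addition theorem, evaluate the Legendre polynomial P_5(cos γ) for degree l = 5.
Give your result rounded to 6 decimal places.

Addition theorem: P_5(cos γ) = (4π/11) Σ_m Y*_{lm}(Ω₁) Y_{lm}(Ω₂), m = −5…5:
  m=-5: 0.00004 - 0.00004j × 0.21291 - 0.41060j = -0.00001 - 0.00002j  (running Σ = -0.00001 - 0.00002j)
  m=-4: -0.00029 + 0.00095j × -0.05294 + 0.01327j = 0.00000 - 0.00005j  (running Σ = -0.00001 - 0.00008j)
  m=-3: -0.00198 - 0.01122j × -0.28113 - 0.19282j = -0.00161 + 0.00354j  (running Σ = -0.00161 + 0.00346j)
  m=-2: 0.05029 + 0.06755j × 0.00770 + 0.06237j = -0.00383 + 0.00366j  (running Σ = -0.00544 + 0.00712j)
  m=-1: -0.33734 - 0.16941j × -0.20788 + 0.23512j = 0.10996 - 0.04410j  (running Σ = 0.10452 - 0.03698j)
  m=0: 0.75889 + 0.00000j × 0.06499 + 0.00000j = 0.04932 + 0.00000j  (running Σ = 0.15384 - 0.03698j)
  m=1: 0.33734 - 0.16941j × 0.20788 + 0.23512j = 0.10996 + 0.04410j  (running Σ = 0.26380 + 0.00712j)
  m=2: 0.05029 - 0.06755j × 0.00770 - 0.06237j = -0.00383 - 0.00366j  (running Σ = 0.25997 + 0.00346j)
  m=3: 0.00198 - 0.01122j × 0.28113 - 0.19282j = -0.00161 - 0.00354j  (running Σ = 0.25837 - 0.00008j)
  m=4: -0.00029 - 0.00095j × -0.05294 - 0.01327j = 0.00000 + 0.00005j  (running Σ = 0.25837 - 0.00002j)
  m=5: -0.00004 - 0.00004j × -0.21291 - 0.41060j = -0.00001 + 0.00002j  (running Σ = 0.25836 + 0.00000j)
Total Σ_m = 0.25836 + 0.00000j. Multiply by 1.142397: 0.29515 + 0.00000j. P_5(cos γ) = 0.295151

0.295151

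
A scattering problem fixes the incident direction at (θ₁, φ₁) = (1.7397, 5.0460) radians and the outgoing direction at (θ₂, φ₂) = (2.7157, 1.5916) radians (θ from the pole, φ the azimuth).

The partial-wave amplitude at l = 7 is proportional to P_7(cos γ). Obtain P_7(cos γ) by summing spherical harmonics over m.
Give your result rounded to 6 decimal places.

Term-by-term m-sum for l=7 (normalisation 4π/15 = 0.837758):
  m=-7: Y*=-0.32645 - 0.31307j  Y=0.00015 + 0.00102j  product 0.00027 - 0.00038j
  m=-6: Y*=-0.12054 + 0.26222j  Y=0.00841 - 0.00105j  product -0.00074 + 0.00233j
  m=-5: Y*=-0.21506 - 0.02098j  Y=-0.00448 - 0.04296j  product 0.00006 + 0.00933j
  m=-4: Y*=0.07181 + 0.29815j  Y=-0.15096 + 0.01259j  product -0.01459 - 0.04411j
  m=-3: Y*=-0.11145 + 0.07143j  Y=0.02268 + 0.36295j  product -0.02845 - 0.03883j
  m=-2: Y*=0.24104 + 0.18988j  Y=0.53762 - 0.02238j  product 0.13384 + 0.09669j
  m=-1: Y*=-0.03239 + 0.09345j  Y=-0.00615 - 0.29563j  product 0.02783 + 0.00900j
  m=+0: Y*=0.30582 + 0.00000j  Y=0.35419 + 0.00000j  product 0.10832 + 0.00000j
  m=+1: Y*=0.03239 + 0.09345j  Y=0.00615 - 0.29563j  product 0.02783 - 0.00900j
  m=+2: Y*=0.24104 - 0.18988j  Y=0.53762 + 0.02238j  product 0.13384 - 0.09669j
  m=+3: Y*=0.11145 + 0.07143j  Y=-0.02268 + 0.36295j  product -0.02845 + 0.03883j
  m=+4: Y*=0.07181 - 0.29815j  Y=-0.15096 - 0.01259j  product -0.01459 + 0.04411j
  m=+5: Y*=0.21506 - 0.02098j  Y=0.00448 - 0.04296j  product 0.00006 - 0.00933j
  m=+6: Y*=-0.12054 - 0.26222j  Y=0.00841 + 0.00105j  product -0.00074 - 0.00233j
  m=+7: Y*=0.32645 - 0.31307j  Y=-0.00015 + 0.00102j  product 0.00027 + 0.00038j
Total Σ_m = 0.34473 + 0.00000j. Multiply by 0.837758: 0.28880 + 0.00000j. P_7(cos γ) = 0.288803

0.288803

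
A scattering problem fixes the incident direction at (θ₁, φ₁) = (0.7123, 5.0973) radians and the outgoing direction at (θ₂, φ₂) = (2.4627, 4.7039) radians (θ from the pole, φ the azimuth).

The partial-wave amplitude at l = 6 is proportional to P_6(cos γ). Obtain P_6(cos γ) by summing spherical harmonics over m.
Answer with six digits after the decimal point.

Term-by-term m-sum for l=6 (normalisation 4π/13 = 0.966644):
  m=-6: Y*=+0.025352-0.027839i  Y=-0.029576-0.001508i  product -0.000792+0.000785i
  m=-5: Y*=+0.141693+0.052326i  Y=+0.005395-0.127032i  product +0.007412-0.017717i
  m=-4: Y*=+0.010749+0.344947i  Y=+0.313925+0.010664i  product -0.000304+0.108402i
  m=-3: Y*=-0.415617+0.183644i  Y=-0.011707+0.459590i  product -0.079535-0.193163i
  m=-2: Y*=-0.151607-0.146957i  Y=-0.283029-0.004806i  product +0.042203+0.042322i
  m=-1: Y*=-0.103790+0.256198i  Y=-0.001819+0.214248i  product -0.054701-0.022703i
  m=+0: Y*=-0.304841-0.000000i  Y=-0.358199+0.000000i  product +0.109194+0.000000i
  m=+1: Y*=+0.103790+0.256198i  Y=+0.001819+0.214248i  product -0.054701+0.022703i
  m=+2: Y*=-0.151607+0.146957i  Y=-0.283029+0.004806i  product +0.042203-0.042322i
  m=+3: Y*=+0.415617+0.183644i  Y=+0.011707+0.459590i  product -0.079535+0.193163i
  m=+4: Y*=+0.010749-0.344947i  Y=+0.313925-0.010664i  product -0.000304-0.108402i
  m=+5: Y*=-0.141693+0.052326i  Y=-0.005395-0.127032i  product +0.007412+0.017717i
  m=+6: Y*=+0.025352+0.027839i  Y=-0.029576+0.001508i  product -0.000792-0.000785i
Total Σ_m = -0.062241+0.000000i. Multiply by 0.966644: -0.060165+0.000000i. P_6(cos γ) = -0.060165

-0.060165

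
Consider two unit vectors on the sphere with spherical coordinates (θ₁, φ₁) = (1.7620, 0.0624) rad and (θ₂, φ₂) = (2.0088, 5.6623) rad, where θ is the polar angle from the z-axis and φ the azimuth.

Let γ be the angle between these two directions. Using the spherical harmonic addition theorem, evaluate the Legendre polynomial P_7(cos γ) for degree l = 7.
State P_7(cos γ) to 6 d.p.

Expand P_7 via completeness: Σ_{m} conj(Y_{7,m}) at Ω₁ times Y_{7,m} at Ω₂ —
  m=-7: 0.39836 + 0.18598j × -0.08944 - 0.23322j = 0.00775 - 0.10954j  (running Σ = 0.00775 - 0.10954j)
  m=-6: -0.29636 - 0.11645j × 0.36524 + 0.24124j = -0.08015 - 0.11402j  (running Σ = -0.07240 - 0.22356j)
  m=-5: -0.16898 - 0.05450j × -0.29895 + 0.01112j = 0.05112 + 0.01442j  (running Σ = -0.02128 - 0.20915j)
  m=-4: 0.31772 + 0.08099j × -0.10956 + 0.08469j = -0.04167 + 0.01803j  (running Σ = -0.06294 - 0.19111j)
  m=-3: 0.08259 + 0.01564j × 0.10036 - 0.33406j = 0.01352 - 0.02602j  (running Σ = -0.04943 - 0.21713j)
  m=-2: -0.31889 - 0.04000j × 0.00282 + 0.00825j = -0.00057 - 0.00274j  (running Σ = -0.05000 - 0.21988j)
  m=-1: -0.04693 - 0.00293j × 0.27119 + 0.19397j = -0.01216 - 0.00990j  (running Σ = -0.06216 - 0.22978j)
  m=0: 0.31803 + 0.00000j × -0.05030 + 0.00000j = -0.01600 + 0.00000j  (running Σ = -0.07815 - 0.22978j)
  m=1: 0.04693 - 0.00293j × -0.27119 + 0.19397j = -0.01216 + 0.00990j  (running Σ = -0.09031 - 0.21988j)
  m=2: -0.31889 + 0.04000j × 0.00282 - 0.00825j = -0.00057 + 0.00274j  (running Σ = -0.09088 - 0.21713j)
  m=3: -0.08259 + 0.01564j × -0.10036 - 0.33406j = 0.01352 + 0.02602j  (running Σ = -0.07736 - 0.19111j)
  m=4: 0.31772 - 0.08099j × -0.10956 - 0.08469j = -0.04167 - 0.01803j  (running Σ = -0.11903 - 0.20915j)
  m=5: 0.16898 - 0.05450j × 0.29895 + 0.01112j = 0.05112 - 0.01442j  (running Σ = -0.06791 - 0.22356j)
  m=6: -0.29636 + 0.11645j × 0.36524 - 0.24124j = -0.08015 + 0.11402j  (running Σ = -0.14806 - 0.10954j)
  m=7: -0.39836 + 0.18598j × 0.08944 - 0.23322j = 0.00775 + 0.10954j  (running Σ = -0.14031 + 0.00000j)
Accumulated sum -0.14031 + 0.00000j; after 4π/(2l+1) scaling, -0.11755 + 0.00000j ⇒ P_7 = -0.117546

-0.117546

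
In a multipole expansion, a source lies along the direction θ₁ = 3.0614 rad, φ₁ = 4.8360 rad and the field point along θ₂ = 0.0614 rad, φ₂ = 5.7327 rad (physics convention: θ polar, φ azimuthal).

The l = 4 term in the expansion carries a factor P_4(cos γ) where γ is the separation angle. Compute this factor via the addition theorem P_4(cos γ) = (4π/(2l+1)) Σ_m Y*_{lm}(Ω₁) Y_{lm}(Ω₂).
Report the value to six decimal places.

Addition theorem: P_4(cos γ) = (4π/9) Σ_m Y*_{lm}(Ω₁) Y_{lm}(Ω₂), m = −4…4:
  m=-4: +0.000016+0.000009i × -0.000004+0.000005i = -0.000000+0.000000i  (running Σ = -0.000000+0.000000i)
  m=-3: +0.000232-0.000598i × -0.000023+0.000288i = +0.000000+0.000000i  (running Σ = +0.000000+0.000000i)
  m=-2: -0.012395-0.003128i × +0.003406+0.006709i = -0.000021-0.000094i  (running Σ = -0.000021-0.000094i)
  m=-1: -0.018421+0.148266i × +0.098126+0.060227i = -0.010737+0.013439i  (running Σ = -0.010758+0.013346i)
  m=0: +0.819283-0.000000i × +0.830405+0.000000i = +0.680337+0.000000i  (running Σ = +0.669578+0.013346i)
  m=1: +0.018421+0.148266i × -0.098126+0.060227i = -0.010737-0.013439i  (running Σ = +0.658841-0.000094i)
  m=2: -0.012395+0.003128i × +0.003406-0.006709i = -0.000021+0.000094i  (running Σ = +0.658820+0.000000i)
  m=3: -0.000232-0.000598i × +0.000023+0.000288i = +0.000000-0.000000i  (running Σ = +0.658820+0.000000i)
  m=4: +0.000016-0.000009i × -0.000004-0.000005i = -0.000000-0.000000i  (running Σ = +0.658820+0.000000i)
Accumulated sum +0.658820+0.000000i; after 4π/(2l+1) scaling, +0.919886+0.000000i ⇒ P_4 = 0.919886

0.919886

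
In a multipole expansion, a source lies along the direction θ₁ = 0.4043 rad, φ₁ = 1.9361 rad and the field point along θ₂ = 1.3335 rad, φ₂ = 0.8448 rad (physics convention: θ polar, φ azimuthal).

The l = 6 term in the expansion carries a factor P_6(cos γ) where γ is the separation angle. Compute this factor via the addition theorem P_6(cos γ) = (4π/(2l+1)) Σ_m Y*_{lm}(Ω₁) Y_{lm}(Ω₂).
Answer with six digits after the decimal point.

0.284049

Summing Y*_{l m}(θ₁,φ₁)·Y_{l m}(θ₂,φ₂) over m ∈ [−6, 6]; prefactor 4π/(2·6+1) = 0.966644:
  m=-6: Y*=(0.001042, -0.001456)  Y=(0.142127, 0.381742)  product (0.000704, 0.000191)
  m=-5: Y*=(-0.014021, -0.003666)  Y=(-0.160126, 0.301374)  product (0.003350, -0.003639)
  m=-4: Y*=(0.007753, 0.070466)  Y=(0.121362, -0.029392)  product (0.003012, 0.008324)
  m=-3: Y*=(0.204182, -0.104975)  Y=(0.276236, 0.191914)  product (0.076549, 0.010187)
  m=-2: Y*=(-0.351430, -0.314885)  Y=(-0.003869, -0.032411)  product (-0.008846, 0.012609)
  m=-1: Y*=(-0.171357, 0.448027)  Y=(0.215158, -0.242367)  product (0.071718, 0.137928)
  m=+0: Y*=(-0.114519, -0.000000)  Y=(-0.007666, 0.000000)  product (0.000878, 0.000000)
  m=+1: Y*=(0.171357, 0.448027)  Y=(-0.215158, -0.242367)  product (0.071718, -0.137928)
  m=+2: Y*=(-0.351430, 0.314885)  Y=(-0.003869, 0.032411)  product (-0.008846, -0.012609)
  m=+3: Y*=(-0.204182, -0.104975)  Y=(-0.276236, 0.191914)  product (0.076549, -0.010187)
  m=+4: Y*=(0.007753, -0.070466)  Y=(0.121362, 0.029392)  product (0.003012, -0.008324)
  m=+5: Y*=(0.014021, -0.003666)  Y=(0.160126, 0.301374)  product (0.003350, 0.003639)
  m=+6: Y*=(0.001042, 0.001456)  Y=(0.142127, -0.381742)  product (0.000704, -0.000191)
Accumulated sum (0.293851, 0.000000); after 4π/(2l+1) scaling, (0.284049, 0.000000) ⇒ P_6 = 0.284049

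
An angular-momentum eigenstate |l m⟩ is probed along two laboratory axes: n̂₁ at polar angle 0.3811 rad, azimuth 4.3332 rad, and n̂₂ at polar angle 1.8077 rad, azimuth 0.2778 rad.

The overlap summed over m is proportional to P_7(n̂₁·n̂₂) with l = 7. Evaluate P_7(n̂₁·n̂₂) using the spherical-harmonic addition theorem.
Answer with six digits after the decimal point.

Addition theorem: P_7(cos γ) = (4π/15) Σ_m Y*_{lm}(Ω₁) Y_{lm}(Ω₂), m = −7…7:
  m=-7: Y*=0.00023 - 0.00044j  Y=-0.14975 - 0.38178j  product -0.00020 - 0.00002j
  m=-6: Y*=0.00298 + 0.00350j  Y=0.03551 + 0.36876j  product -0.00119 + 0.00122j
  m=-5: Y*=-0.02525 + 0.00851j  Y=-0.01635 + 0.08894j  product -0.00034 - 0.00238j
  m=-4: Y*=0.00578 - 0.10677j  Y=0.15580 - 0.31478j  product -0.03271 - 0.01845j
  m=-3: Y*=0.27023 + 0.12499j  Y=-0.01377 + 0.01516j  product -0.00562 + 0.00238j
  m=-2: Y*=-0.38490 + 0.36464j  Y=-0.27636 + 0.17157j  product 0.04381 - 0.16681j
  m=-1: Y*=-0.16057 - 0.40296j  Y=0.06006 - 0.01713j  product -0.01655 - 0.02145j
  m=+0: Y*=-0.23131 + 0.00000j  Y=0.31539 + 0.00000j  product -0.07296 + 0.00000j
  m=+1: Y*=0.16057 - 0.40296j  Y=-0.06006 - 0.01713j  product -0.01655 + 0.02145j
  m=+2: Y*=-0.38490 - 0.36464j  Y=-0.27636 - 0.17157j  product 0.04381 + 0.16681j
  m=+3: Y*=-0.27023 + 0.12499j  Y=0.01377 + 0.01516j  product -0.00562 - 0.00238j
  m=+4: Y*=0.00578 + 0.10677j  Y=0.15580 + 0.31478j  product -0.03271 + 0.01845j
  m=+5: Y*=0.02525 + 0.00851j  Y=0.01635 + 0.08894j  product -0.00034 + 0.00238j
  m=+6: Y*=0.00298 - 0.00350j  Y=0.03551 - 0.36876j  product -0.00119 - 0.00122j
  m=+7: Y*=-0.00023 - 0.00044j  Y=0.14975 - 0.38178j  product -0.00020 + 0.00002j
Σ over m = -0.09854 + 0.00000j; ×(4π/15) → -0.08255 + 0.00000j. Real part: -0.082554

-0.082554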